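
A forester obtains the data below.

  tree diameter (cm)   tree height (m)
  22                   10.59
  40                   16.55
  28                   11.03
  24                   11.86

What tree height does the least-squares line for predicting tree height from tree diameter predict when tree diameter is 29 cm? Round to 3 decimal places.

n = 4, Σx = 114, Σy = 50.03, Σxy = 1488.46, Σx² = 3444
Sxx = Σx² − (Σx)²/n = 3444 − 3249 = 195
Sxy = Σxy − (Σx)(Σy)/n = 1488.46 − 1425.855 = 62.605
b = Sxy/Sxx = 62.605/195 = 0.321051
a = ȳ − b·x̄ = 12.5075 − 0.321051·28.5 = 3.357538
ŷ(29) = a + b·29 = 3.357538 + 0.321051·29 = 12.668026

12.668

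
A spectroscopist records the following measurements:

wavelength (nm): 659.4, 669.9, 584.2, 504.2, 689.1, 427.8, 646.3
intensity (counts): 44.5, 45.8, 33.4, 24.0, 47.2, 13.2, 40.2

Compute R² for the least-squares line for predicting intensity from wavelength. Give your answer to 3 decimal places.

0.995

n = 7, Σx = 4180.9, Σy = 248.3, Σxy = 155791.54, Σx² = 2554656.99, Σy² = 9787.57
Sxx = Σx² − (Σx)²/n = 2554656.99 − 2497132.115714 = 57524.874286
Sxy = Σxy − (Σx)(Σy)/n = 155791.54 − 148302.495714 = 7489.044286
Syy = Σy² − (Σy)²/n = 9787.57 − 8807.555714 = 980.014286
R² = Sxy²/(Sxx·Syy) = (7489.044286)²/(57524.874286·980.014286) = 0.994866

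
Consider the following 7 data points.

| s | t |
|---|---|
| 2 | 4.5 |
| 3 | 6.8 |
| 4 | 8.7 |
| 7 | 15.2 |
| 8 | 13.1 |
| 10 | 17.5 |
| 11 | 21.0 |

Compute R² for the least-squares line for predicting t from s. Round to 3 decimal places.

0.957

n = 7, Σx = 45, Σy = 86.8, Σxy = 681.4, Σx² = 363, Σy² = 1292.08
Sxx = Σx² − (Σx)²/n = 363 − 289.285714 = 73.714286
Sxy = Σxy − (Σx)(Σy)/n = 681.4 − 558 = 123.4
Syy = Σy² − (Σy)²/n = 1292.08 − 1076.32 = 215.76
R² = Sxy²/(Sxx·Syy) = (123.4)²/(73.714286·215.76) = 0.957432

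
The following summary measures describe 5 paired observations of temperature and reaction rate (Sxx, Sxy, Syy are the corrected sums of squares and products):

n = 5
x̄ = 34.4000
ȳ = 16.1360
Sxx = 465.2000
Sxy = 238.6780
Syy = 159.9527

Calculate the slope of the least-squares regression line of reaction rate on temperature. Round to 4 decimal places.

b = Sxy/Sxx = 238.678/465.2 = 0.513065

0.5131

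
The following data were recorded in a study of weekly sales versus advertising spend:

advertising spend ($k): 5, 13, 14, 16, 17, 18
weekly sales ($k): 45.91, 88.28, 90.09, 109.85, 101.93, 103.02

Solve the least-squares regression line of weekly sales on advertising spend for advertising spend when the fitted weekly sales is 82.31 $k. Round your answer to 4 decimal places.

n = 6, Σx = 83, Σy = 539.08, Σxy = 7983.22, Σx² = 1259
Sxx = Σx² − (Σx)²/n = 1259 − 1148.166667 = 110.833333
Sxy = Σxy − (Σx)(Σy)/n = 7983.22 − 7457.273333 = 525.946667
b = Sxy/Sxx = 525.946667/110.833333 = 4.745383
a = ȳ − b·x̄ = 89.846667 − 4.745383·13.833333 = 24.202195
Set a + b·x = 82.31: x = (82.31 − 24.202195) / 4.745383 = 12.245123

12.2451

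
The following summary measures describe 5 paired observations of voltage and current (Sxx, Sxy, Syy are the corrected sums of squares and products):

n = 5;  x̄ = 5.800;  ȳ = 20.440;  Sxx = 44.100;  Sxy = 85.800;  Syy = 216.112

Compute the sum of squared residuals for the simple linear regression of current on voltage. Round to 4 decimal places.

49.1814

b = Sxy/Sxx = 85.8/44.1 = 1.945578
SSE = Syy − b·Sxy = 216.112 − 1.945578·85.8 = 49.181388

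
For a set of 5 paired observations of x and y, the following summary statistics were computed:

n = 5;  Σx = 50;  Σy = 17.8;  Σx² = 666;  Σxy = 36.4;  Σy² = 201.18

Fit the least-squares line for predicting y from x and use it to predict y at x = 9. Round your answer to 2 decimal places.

Sxx = Σx² − (Σx)²/n = 666 − 500 = 166
Sxy = Σxy − (Σx)(Σy)/n = 36.4 − 178 = -141.6
b = Sxy/Sxx = -141.6/166 = -0.853012
a = ȳ − b·x̄ = 3.56 − (-0.853012)·10 = 12.090120
ŷ(9) = a + b·9 = 12.090120 + (-0.853012)·9 = 4.413012

4.41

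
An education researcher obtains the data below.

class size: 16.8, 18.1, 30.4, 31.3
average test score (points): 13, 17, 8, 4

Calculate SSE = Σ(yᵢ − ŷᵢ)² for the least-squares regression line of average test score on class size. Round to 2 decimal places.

17.62

n = 4, Σx = 96.6, Σy = 42, Σxy = 894.5, Σx² = 2513.7, Σy² = 538
Sxx = Σx² − (Σx)²/n = 2513.7 − 2332.89 = 180.81
Sxy = Σxy − (Σx)(Σy)/n = 894.5 − 1014.3 = -119.8
Syy = Σy² − (Σy)²/n = 538 − 441 = 97
b = Sxy/Sxx = -119.8/180.81 = -0.662574
SSE = Syy − b·Sxy = 97 − (-0.662574)·(-119.8) = 17.623638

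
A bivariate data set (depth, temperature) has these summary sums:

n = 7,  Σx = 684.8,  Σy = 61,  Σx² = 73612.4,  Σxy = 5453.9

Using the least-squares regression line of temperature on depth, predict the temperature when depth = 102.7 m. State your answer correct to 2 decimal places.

Sxx = Σx² − (Σx)²/n = 73612.4 − 66993.005714 = 6619.394286
Sxy = Σxy − (Σx)(Σy)/n = 5453.9 − 5967.542857 = -513.642857
b = Sxy/Sxx = -513.642857/6619.394286 = -0.077597
a = ȳ − b·x̄ = 8.714286 − (-0.077597)·97.828571 = 16.305456
ŷ(102.7) = a + b·102.7 = 16.305456 + (-0.077597)·102.7 = 8.336279

8.34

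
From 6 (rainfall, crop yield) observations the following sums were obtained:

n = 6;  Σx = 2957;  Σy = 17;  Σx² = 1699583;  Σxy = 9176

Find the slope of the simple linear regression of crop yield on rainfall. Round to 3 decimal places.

0.003

Sxx = Σx² − (Σx)²/n = 1699583 − 1457308.166667 = 242274.833333
Sxy = Σxy − (Σx)(Σy)/n = 9176 − 8378.166667 = 797.833333
b = Sxy/Sxx = 797.833333/242274.833333 = 0.003293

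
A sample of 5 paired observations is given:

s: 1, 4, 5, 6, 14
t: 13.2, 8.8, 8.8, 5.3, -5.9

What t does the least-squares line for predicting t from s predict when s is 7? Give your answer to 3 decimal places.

n = 5, Σx = 30, Σy = 30.2, Σxy = 41.6, Σx² = 274
Sxx = Σx² − (Σx)²/n = 274 − 180 = 94
Sxy = Σxy − (Σx)(Σy)/n = 41.6 − 181.2 = -139.6
b = Sxy/Sxx = -139.6/94 = -1.485106
a = ȳ − b·x̄ = 6.04 − (-1.485106)·6 = 14.950638
ŷ(7) = a + b·7 = 14.950638 + (-1.485106)·7 = 4.554894

4.555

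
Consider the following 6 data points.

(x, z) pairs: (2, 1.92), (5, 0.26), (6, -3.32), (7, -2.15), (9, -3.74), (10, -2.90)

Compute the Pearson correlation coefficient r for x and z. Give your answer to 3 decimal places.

n = 6, Σx = 39, Σy = -9.93, Σxy = -92.49, Σx² = 295, Σy² = 41.7965
Sxx = Σx² − (Σx)²/n = 295 − 253.5 = 41.5
Sxy = Σxy − (Σx)(Σy)/n = -92.49 − (-64.545) = -27.945
Syy = Σy² − (Σy)²/n = 41.7965 − 16.43415 = 25.36235
r = Sxy/√(Sxx·Syy) = -27.945/√(1052.537525) = -27.945/32.442835 = -0.861361

-0.861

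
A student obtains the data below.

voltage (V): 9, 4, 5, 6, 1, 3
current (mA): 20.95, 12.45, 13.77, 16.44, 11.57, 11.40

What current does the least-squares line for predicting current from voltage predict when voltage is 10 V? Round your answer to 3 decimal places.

n = 6, Σx = 28, Σy = 86.58, Σxy = 451.61, Σx² = 168
Sxx = Σx² − (Σx)²/n = 168 − 130.666667 = 37.333333
Sxy = Σxy − (Σx)(Σy)/n = 451.61 − 404.04 = 47.57
b = Sxy/Sxx = 47.57/37.333333 = 1.274196
a = ȳ − b·x̄ = 14.43 − 1.274196·4.666667 = 8.48375
ŷ(10) = a + b·10 = 8.48375 + 1.274196·10 = 21.225714

21.226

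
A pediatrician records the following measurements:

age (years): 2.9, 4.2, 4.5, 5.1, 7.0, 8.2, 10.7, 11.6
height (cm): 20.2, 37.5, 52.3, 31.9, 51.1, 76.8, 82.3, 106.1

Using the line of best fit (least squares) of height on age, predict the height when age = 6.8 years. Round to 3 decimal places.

57.491

n = 8, Σx = 54.2, Σy = 458.2, Σxy = 3712.95, Σx² = 437.6
Sxx = Σx² − (Σx)²/n = 437.6 − 367.205 = 70.395
Sxy = Σxy − (Σx)(Σy)/n = 3712.95 − 3104.305 = 608.645
b = Sxy/Sxx = 608.645/70.395 = 8.646140
a = ȳ − b·x̄ = 57.275 − 8.646140·6.775 = -1.302596
ŷ(6.8) = a + b·6.8 = -1.302596 + 8.646140·6.8 = 57.491153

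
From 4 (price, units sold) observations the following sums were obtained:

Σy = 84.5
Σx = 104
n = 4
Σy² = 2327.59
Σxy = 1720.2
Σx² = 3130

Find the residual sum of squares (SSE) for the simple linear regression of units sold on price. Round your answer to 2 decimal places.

8.87

Sxx = Σx² − (Σx)²/n = 3130 − 2704 = 426
Sxy = Σxy − (Σx)(Σy)/n = 1720.2 − 2197 = -476.8
Syy = Σy² − (Σy)²/n = 2327.59 − 1785.0625 = 542.5275
b = Sxy/Sxx = -476.8/426 = -1.119249
SSE = Syy − b·Sxy = 542.5275 − (-1.119249)·(-476.8) = 8.869660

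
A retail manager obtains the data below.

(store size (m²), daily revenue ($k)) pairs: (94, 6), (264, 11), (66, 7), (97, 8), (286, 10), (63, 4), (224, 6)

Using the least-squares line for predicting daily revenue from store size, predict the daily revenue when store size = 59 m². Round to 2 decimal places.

n = 7, Σx = 1094, Σy = 52, Σxy = 9162, Σx² = 228238
Sxx = Σx² − (Σx)²/n = 228238 − 170976.571429 = 57261.428571
Sxy = Σxy − (Σx)(Σy)/n = 9162 − 8126.857143 = 1035.142857
b = Sxy/Sxx = 1035.142857/57261.428571 = 0.018077
a = ȳ − b·x̄ = 7.428571 − 0.018077·156.285714 = 4.603318
ŷ(59) = a + b·59 = 4.603318 + 0.018077·59 = 5.669890

5.67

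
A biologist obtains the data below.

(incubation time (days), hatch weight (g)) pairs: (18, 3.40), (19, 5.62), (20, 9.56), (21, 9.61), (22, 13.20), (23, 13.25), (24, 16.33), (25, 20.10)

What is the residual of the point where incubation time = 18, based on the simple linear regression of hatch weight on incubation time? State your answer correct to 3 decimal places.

n = 8, Σx = 172, Σy = 91.07, Σxy = 2050.56, Σx² = 3740
Sxx = Σx² − (Σx)²/n = 3740 − 3698 = 42
Sxy = Σxy − (Σx)(Σy)/n = 2050.56 − 1958.005 = 92.555
b = Sxy/Sxx = 92.555/42 = 2.203690
a = ȳ − b·x̄ = 11.38375 − 2.203690·21.5 = -35.995595
ŷ(18) = -35.995595 + 2.203690·18 = 3.670833
residual = y − ŷ = 3.40 − 3.670833 = -0.270833

-0.271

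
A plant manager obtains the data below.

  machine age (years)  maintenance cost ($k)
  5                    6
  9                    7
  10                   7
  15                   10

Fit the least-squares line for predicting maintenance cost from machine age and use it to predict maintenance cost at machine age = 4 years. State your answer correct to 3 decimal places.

n = 4, Σx = 39, Σy = 30, Σxy = 313, Σx² = 431
Sxx = Σx² − (Σx)²/n = 431 − 380.25 = 50.75
Sxy = Σxy − (Σx)(Σy)/n = 313 − 292.5 = 20.5
b = Sxy/Sxx = 20.5/50.75 = 0.403941
a = ȳ − b·x̄ = 7.5 − 0.403941·9.75 = 3.561576
ŷ(4) = a + b·4 = 3.561576 + 0.403941·4 = 5.177340

5.177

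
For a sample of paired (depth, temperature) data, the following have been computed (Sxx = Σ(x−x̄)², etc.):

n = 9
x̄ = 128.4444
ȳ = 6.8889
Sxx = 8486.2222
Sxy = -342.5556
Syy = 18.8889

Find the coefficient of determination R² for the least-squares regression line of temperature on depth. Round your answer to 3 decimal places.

R² = Sxy²/(Sxx·Syy) = (-342.5556)²/(8486.2222·18.8889) = 0.732051

0.732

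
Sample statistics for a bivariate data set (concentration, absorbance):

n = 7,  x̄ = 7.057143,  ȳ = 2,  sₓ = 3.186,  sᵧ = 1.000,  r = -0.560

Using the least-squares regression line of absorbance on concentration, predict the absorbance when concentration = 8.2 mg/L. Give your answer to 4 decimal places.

b = r · sᵧ/sₓ = -0.56 · 1/3.186 = -0.175769
a = ȳ − b·x̄ = 2 − (-0.175769)·7.057143 = 3.240427
ŷ(8.2) = a + b·8.2 = 3.240427 + (-0.175769)·8.2 = 1.799121

1.7991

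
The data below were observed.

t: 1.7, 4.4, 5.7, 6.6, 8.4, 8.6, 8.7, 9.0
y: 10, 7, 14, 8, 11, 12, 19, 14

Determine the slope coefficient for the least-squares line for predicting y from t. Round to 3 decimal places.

n = 8, Σx = 53.1, Σy = 95, Σxy = 667.3, Σx² = 399.51
Sxx = Σx² − (Σx)²/n = 399.51 − 352.45125 = 47.05875
Sxy = Σxy − (Σx)(Σy)/n = 667.3 − 630.5625 = 36.7375
b = Sxy/Sxx = 36.7375/47.05875 = 0.780673

0.781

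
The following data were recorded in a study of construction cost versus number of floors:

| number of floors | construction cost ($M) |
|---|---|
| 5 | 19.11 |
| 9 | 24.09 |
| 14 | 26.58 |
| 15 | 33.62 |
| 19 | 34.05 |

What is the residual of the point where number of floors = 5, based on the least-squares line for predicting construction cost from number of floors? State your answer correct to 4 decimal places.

n = 5, Σx = 62, Σy = 137.45, Σxy = 1835.73, Σx² = 888
Sxx = Σx² − (Σx)²/n = 888 − 768.8 = 119.2
Sxy = Σxy − (Σx)(Σy)/n = 1835.73 − 1704.38 = 131.35
b = Sxy/Sxx = 131.35/119.2 = 1.101930
a = ȳ − b·x̄ = 27.49 − 1.101930·12.4 = 13.826074
ŷ(5) = 13.826074 + 1.101930·5 = 19.335721
residual = y − ŷ = 19.11 − 19.335721 = -0.225721

-0.2257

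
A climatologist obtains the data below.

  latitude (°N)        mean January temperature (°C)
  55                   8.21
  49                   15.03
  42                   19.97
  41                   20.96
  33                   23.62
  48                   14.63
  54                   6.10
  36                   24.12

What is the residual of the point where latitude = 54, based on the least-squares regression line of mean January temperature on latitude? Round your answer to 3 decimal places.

-2.964

n = 8, Σx = 358, Σy = 132.64, Σxy = 5565.54, Σx² = 16476
Sxx = Σx² − (Σx)²/n = 16476 − 16020.5 = 455.5
Sxy = Σxy − (Σx)(Σy)/n = 5565.54 − 5935.64 = -370.1
b = Sxy/Sxx = -370.1/455.5 = -0.812514
a = ȳ − b·x̄ = 16.58 − (-0.812514)·44.75 = 52.939989
ŷ(54) = 52.939989 + (-0.812514)·54 = 9.064248
residual = y − ŷ = 6.10 − 9.064248 = -2.964248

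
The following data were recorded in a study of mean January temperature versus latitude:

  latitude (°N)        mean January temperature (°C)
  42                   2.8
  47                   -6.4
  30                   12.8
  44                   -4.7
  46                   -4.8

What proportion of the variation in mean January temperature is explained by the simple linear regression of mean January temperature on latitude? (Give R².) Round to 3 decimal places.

0.943

n = 5, Σx = 209, Σy = -0.3, Σxy = -226.8, Σx² = 8925, Σy² = 257.77
Sxx = Σx² − (Σx)²/n = 8925 − 8736.2 = 188.8
Sxy = Σxy − (Σx)(Σy)/n = -226.8 − (-12.54) = -214.26
Syy = Σy² − (Σy)²/n = 257.77 − 0.018 = 257.752
R² = Sxy²/(Sxx·Syy) = (-214.26)²/(188.8·257.752) = 0.943362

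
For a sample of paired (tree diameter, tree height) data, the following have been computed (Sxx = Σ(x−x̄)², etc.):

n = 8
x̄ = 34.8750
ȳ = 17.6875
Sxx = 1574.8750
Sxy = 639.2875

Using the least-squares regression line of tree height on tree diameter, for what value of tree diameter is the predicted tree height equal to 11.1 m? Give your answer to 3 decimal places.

18.647

b = Sxy/Sxx = 639.2875/1574.875 = 0.405929
a = ȳ − b·x̄ = 17.6875 − 0.405929·34.875 = 3.530725
Set a + b·x = 11.1: x = (11.1 − 3.530725) / 0.405929 = 18.646794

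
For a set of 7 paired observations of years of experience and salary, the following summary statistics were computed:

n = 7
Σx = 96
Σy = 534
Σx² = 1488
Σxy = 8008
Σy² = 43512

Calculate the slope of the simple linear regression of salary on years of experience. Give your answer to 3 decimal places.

Sxx = Σx² − (Σx)²/n = 1488 − 1316.571429 = 171.428571
Sxy = Σxy − (Σx)(Σy)/n = 8008 − 7323.428571 = 684.571429
b = Sxy/Sxx = 684.571429/171.428571 = 3.993333

3.993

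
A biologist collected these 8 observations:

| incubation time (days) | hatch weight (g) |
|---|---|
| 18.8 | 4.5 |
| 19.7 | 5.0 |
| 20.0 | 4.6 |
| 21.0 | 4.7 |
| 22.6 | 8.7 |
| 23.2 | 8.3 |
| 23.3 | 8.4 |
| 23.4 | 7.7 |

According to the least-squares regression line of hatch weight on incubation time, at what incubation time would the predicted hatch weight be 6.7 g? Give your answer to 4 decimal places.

21.7213

n = 8, Σx = 172, Σy = 51.9, Σxy = 1138.88, Σx² = 3721.98
Sxx = Σx² − (Σx)²/n = 3721.98 − 3698 = 23.98
Sxy = Σxy − (Σx)(Σy)/n = 1138.88 − 1115.85 = 23.03
b = Sxy/Sxx = 23.03/23.98 = 0.960384
a = ȳ − b·x̄ = 6.4875 − 0.960384·21.5 = -14.160749
Set a + b·x = 6.7: x = (6.7 − (-14.160749)) / 0.960384 = 21.721266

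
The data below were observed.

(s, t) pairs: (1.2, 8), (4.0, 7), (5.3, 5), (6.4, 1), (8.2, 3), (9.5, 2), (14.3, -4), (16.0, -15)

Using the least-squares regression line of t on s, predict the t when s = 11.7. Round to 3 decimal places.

-3.961

n = 8, Σx = 64.9, Σy = 7, Σxy = -183.1, Σx² = 704.47
Sxx = Σx² − (Σx)²/n = 704.47 − 526.50125 = 177.96875
Sxy = Σxy − (Σx)(Σy)/n = -183.1 − 56.7875 = -239.8875
b = Sxy/Sxx = -239.8875/177.96875 = -1.347919
a = ȳ − b·x̄ = 0.875 − (-1.347919)·8.1125 = 11.809995
ŷ(11.7) = a + b·11.7 = 11.809995 + (-1.347919)·11.7 = -3.960660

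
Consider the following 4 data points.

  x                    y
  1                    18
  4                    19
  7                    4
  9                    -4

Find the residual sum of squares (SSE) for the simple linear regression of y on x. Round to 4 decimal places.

55.8912

n = 4, Σx = 21, Σy = 37, Σxy = 86, Σx² = 147, Σy² = 717
Sxx = Σx² − (Σx)²/n = 147 − 110.25 = 36.75
Sxy = Σxy − (Σx)(Σy)/n = 86 − 194.25 = -108.25
Syy = Σy² − (Σy)²/n = 717 − 342.25 = 374.75
b = Sxy/Sxx = -108.25/36.75 = -2.945578
SSE = Syy − b·Sxy = 374.75 − (-2.945578)·(-108.25) = 55.891156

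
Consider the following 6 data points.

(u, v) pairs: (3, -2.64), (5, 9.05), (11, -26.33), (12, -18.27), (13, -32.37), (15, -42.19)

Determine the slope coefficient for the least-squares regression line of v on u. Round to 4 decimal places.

n = 6, Σx = 59, Σy = -112.75, Σxy = -1525.2, Σx² = 693
Sxx = Σx² − (Σx)²/n = 693 − 580.166667 = 112.833333
Sxy = Σxy − (Σx)(Σy)/n = -1525.2 − (-1108.708333) = -416.491667
b = Sxy/Sxx = -416.491667/112.833333 = -3.691211

-3.6912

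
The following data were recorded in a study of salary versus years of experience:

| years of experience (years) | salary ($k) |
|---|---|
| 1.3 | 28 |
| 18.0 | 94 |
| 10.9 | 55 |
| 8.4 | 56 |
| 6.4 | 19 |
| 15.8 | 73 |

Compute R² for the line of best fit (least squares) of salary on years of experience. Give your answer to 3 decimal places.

0.830

n = 6, Σx = 60.8, Σy = 325, Σxy = 4073.3, Σx² = 805.66, Σy² = 21471
Sxx = Σx² − (Σx)²/n = 805.66 − 616.106667 = 189.553333
Sxy = Σxy − (Σx)(Σy)/n = 4073.3 − 3293.333333 = 779.966667
Syy = Σy² − (Σy)²/n = 21471 − 17604.166667 = 3866.833333
R² = Sxy²/(Sxx·Syy) = (779.966667)²/(189.553333·3866.833333) = 0.829975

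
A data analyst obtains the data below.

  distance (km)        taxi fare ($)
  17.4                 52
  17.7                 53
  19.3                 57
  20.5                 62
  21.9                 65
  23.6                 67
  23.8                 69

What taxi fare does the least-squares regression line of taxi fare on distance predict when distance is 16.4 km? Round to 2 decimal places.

49.94

n = 7, Σx = 144.2, Σy = 425, Σxy = 8860.9, Σx² = 3011.8
Sxx = Σx² − (Σx)²/n = 3011.8 − 2970.52 = 41.28
Sxy = Σxy − (Σx)(Σy)/n = 8860.9 − 8755 = 105.9
b = Sxy/Sxx = 105.9/41.28 = 2.565407
a = ȳ − b·x̄ = 60.714286 − 2.565407·20.6 = 7.866902
ŷ(16.4) = a + b·16.4 = 7.866902 + 2.565407·16.4 = 49.939576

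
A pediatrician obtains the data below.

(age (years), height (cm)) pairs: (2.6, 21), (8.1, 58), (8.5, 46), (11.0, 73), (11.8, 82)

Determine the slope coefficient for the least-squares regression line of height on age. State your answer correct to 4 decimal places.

n = 5, Σx = 42, Σy = 280, Σxy = 2686, Σx² = 404.86
Sxx = Σx² − (Σx)²/n = 404.86 − 352.8 = 52.06
Sxy = Σxy − (Σx)(Σy)/n = 2686 − 2352 = 334
b = Sxy/Sxx = 334/52.06 = 6.415674

6.4157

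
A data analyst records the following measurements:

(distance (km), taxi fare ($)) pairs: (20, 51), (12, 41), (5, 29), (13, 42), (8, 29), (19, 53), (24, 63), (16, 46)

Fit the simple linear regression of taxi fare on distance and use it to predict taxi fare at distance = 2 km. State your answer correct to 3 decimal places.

21.446

n = 8, Σx = 117, Σy = 354, Σxy = 5690, Σx² = 1995
Sxx = Σx² − (Σx)²/n = 1995 − 1711.125 = 283.875
Sxy = Σxy − (Σx)(Σy)/n = 5690 − 5177.25 = 512.75
b = Sxy/Sxx = 512.75/283.875 = 1.806253
a = ȳ − b·x̄ = 44.25 − 1.806253·14.625 = 17.833554
ŷ(2) = a + b·2 = 17.833554 + 1.806253·2 = 21.446059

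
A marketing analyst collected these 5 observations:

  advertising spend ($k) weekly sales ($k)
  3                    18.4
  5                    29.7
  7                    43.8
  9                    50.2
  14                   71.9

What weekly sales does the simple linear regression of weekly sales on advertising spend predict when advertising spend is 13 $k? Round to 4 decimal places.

n = 5, Σx = 38, Σy = 214, Σxy = 1968.7, Σx² = 360
Sxx = Σx² − (Σx)²/n = 360 − 288.8 = 71.2
Sxy = Σxy − (Σx)(Σy)/n = 1968.7 − 1626.4 = 342.3
b = Sxy/Sxx = 342.3/71.2 = 4.807584
a = ȳ − b·x̄ = 42.8 − 4.807584·7.6 = 6.262360
ŷ(13) = a + b·13 = 6.262360 + 4.807584·13 = 68.760955

68.7610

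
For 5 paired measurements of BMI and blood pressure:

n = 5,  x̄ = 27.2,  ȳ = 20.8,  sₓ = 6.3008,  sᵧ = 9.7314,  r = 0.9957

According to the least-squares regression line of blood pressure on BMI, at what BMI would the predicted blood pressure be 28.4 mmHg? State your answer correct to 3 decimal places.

32.142

b = r · sᵧ/sₓ = 0.9957 · 9.7314/6.3008 = 1.537829
a = ȳ − b·x̄ = 20.8 − 1.537829·27.2 = -21.028958
Set a + b·x = 28.4: x = (28.4 − (-21.028958)) / 1.537829 = 32.142031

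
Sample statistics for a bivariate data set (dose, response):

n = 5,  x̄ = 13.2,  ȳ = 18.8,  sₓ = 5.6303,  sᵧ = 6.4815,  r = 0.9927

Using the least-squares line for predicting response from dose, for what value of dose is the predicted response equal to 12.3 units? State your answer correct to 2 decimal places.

7.51

b = r · sᵧ/sₓ = 0.9927 · 6.4815/5.6303 = 1.142778
a = ȳ − b·x̄ = 18.8 − 1.142778·13.2 = 3.715326
Set a + b·x = 12.3: x = (12.3 − 3.715326) / 1.142778 = 7.512108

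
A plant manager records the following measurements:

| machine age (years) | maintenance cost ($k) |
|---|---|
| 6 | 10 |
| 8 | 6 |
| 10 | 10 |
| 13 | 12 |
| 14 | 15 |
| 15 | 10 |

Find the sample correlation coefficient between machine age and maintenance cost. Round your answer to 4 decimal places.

0.5875

n = 6, Σx = 66, Σy = 63, Σxy = 724, Σx² = 790, Σy² = 705
Sxx = Σx² − (Σx)²/n = 790 − 726 = 64
Sxy = Σxy − (Σx)(Σy)/n = 724 − 693 = 31
Syy = Σy² − (Σy)²/n = 705 − 661.5 = 43.5
r = Sxy/√(Sxx·Syy) = 31/√(2784) = 31/52.763624 = 0.587526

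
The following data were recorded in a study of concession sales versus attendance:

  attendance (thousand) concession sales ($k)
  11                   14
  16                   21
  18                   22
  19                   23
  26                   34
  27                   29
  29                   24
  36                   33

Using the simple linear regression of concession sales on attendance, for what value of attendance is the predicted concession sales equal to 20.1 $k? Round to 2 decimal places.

15.74

n = 8, Σx = 182, Σy = 200, Σxy = 4874, Σx² = 4604
Sxx = Σx² − (Σx)²/n = 4604 − 4140.5 = 463.5
Sxy = Σxy − (Σx)(Σy)/n = 4874 − 4550 = 324
b = Sxy/Sxx = 324/463.5 = 0.699029
a = ȳ − b·x̄ = 25 − 0.699029·22.75 = 9.097087
Set a + b·x = 20.1: x = (20.1 − 9.097087) / 0.699029 = 15.740278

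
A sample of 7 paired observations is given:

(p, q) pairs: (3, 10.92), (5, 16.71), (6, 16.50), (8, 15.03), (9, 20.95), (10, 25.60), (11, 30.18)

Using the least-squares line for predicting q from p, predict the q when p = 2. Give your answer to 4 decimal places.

n = 7, Σx = 52, Σy = 135.89, Σxy = 1112.08, Σx² = 436
Sxx = Σx² − (Σx)²/n = 436 − 386.285714 = 49.714286
Sxy = Σxy − (Σx)(Σy)/n = 1112.08 − 1009.468571 = 102.611429
b = Sxy/Sxx = 102.611429/49.714286 = 2.064023
a = ȳ − b·x̄ = 19.412857 − 2.064023·7.428571 = 4.080115
ŷ(2) = a + b·2 = 4.080115 + 2.064023·2 = 8.208161

8.2082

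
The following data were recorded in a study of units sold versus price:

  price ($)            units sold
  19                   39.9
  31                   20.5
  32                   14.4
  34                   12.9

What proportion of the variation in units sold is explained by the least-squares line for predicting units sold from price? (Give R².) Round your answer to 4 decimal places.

0.9801

n = 4, Σx = 116, Σy = 87.7, Σxy = 2293, Σx² = 3502, Σy² = 2386.03
Sxx = Σx² − (Σx)²/n = 3502 − 3364 = 138
Sxy = Σxy − (Σx)(Σy)/n = 2293 − 2543.3 = -250.3
Syy = Σy² − (Σy)²/n = 2386.03 − 1922.8225 = 463.2075
R² = Sxy²/(Sxx·Syy) = (-250.3)²/(138·463.2075) = 0.980092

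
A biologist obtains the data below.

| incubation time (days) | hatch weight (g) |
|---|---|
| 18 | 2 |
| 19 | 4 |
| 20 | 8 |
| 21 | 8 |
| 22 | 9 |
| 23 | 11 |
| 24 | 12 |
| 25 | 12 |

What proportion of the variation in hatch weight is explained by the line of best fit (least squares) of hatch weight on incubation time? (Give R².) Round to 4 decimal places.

0.9167

n = 8, Σx = 172, Σy = 66, Σxy = 1479, Σx² = 3740, Σy² = 638
Sxx = Σx² − (Σx)²/n = 3740 − 3698 = 42
Sxy = Σxy − (Σx)(Σy)/n = 1479 − 1419 = 60
Syy = Σy² − (Σy)²/n = 638 − 544.5 = 93.5
R² = Sxy²/(Sxx·Syy) = (60)²/(42·93.5) = 0.916730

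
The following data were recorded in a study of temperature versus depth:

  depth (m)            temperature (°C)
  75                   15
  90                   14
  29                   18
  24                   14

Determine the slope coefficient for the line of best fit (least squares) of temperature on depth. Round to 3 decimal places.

n = 4, Σx = 218, Σy = 61, Σxy = 3243, Σx² = 15142
Sxx = Σx² − (Σx)²/n = 15142 − 11881 = 3261
Sxy = Σxy − (Σx)(Σy)/n = 3243 − 3324.5 = -81.5
b = Sxy/Sxx = -81.5/3261 = -0.024992

-0.025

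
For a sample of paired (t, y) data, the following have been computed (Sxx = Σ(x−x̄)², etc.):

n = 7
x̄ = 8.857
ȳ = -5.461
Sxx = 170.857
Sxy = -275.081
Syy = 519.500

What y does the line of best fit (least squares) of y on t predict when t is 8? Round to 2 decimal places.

b = Sxy/Sxx = -275.081/170.857 = -1.610007
a = ȳ − b·x̄ = -5.461 − (-1.610007)·8.857 = 8.798834
ŷ(8) = a + b·8 = 8.798834 + (-1.610007)·8 = -4.081224

-4.08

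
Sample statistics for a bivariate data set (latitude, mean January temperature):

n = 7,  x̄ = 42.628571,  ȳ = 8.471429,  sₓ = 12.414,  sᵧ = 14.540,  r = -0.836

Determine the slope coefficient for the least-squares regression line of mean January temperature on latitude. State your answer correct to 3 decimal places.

b = r · sᵧ/sₓ = -0.836 · 14.54/12.414 = -0.979172

-0.979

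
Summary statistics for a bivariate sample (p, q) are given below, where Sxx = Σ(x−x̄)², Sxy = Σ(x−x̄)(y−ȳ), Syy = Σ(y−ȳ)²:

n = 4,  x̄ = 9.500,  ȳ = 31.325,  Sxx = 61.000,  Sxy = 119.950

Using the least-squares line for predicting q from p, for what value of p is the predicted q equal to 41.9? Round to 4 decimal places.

b = Sxy/Sxx = 119.95/61 = 1.966393
a = ȳ − b·x̄ = 31.325 − 1.966393·9.5 = 12.644262
Set a + b·x = 41.9: x = (41.9 − 12.644262) / 1.966393 = 14.877866

14.8779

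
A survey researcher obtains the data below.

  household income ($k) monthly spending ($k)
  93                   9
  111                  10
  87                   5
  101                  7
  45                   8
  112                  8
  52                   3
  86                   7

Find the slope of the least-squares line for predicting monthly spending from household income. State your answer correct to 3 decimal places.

n = 8, Σx = 687, Σy = 57, Σxy = 5103, Σx² = 63409
Sxx = Σx² − (Σx)²/n = 63409 − 58996.125 = 4412.875
Sxy = Σxy − (Σx)(Σy)/n = 5103 − 4894.875 = 208.125
b = Sxy/Sxx = 208.125/4412.875 = 0.047163

0.047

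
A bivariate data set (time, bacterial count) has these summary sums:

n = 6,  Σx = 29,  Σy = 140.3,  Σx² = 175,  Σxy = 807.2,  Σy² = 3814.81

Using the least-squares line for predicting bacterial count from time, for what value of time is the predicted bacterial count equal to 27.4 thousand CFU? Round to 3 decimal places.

5.917

Sxx = Σx² − (Σx)²/n = 175 − 140.166667 = 34.833333
Sxy = Σxy − (Σx)(Σy)/n = 807.2 − 678.116667 = 129.083333
b = Sxy/Sxx = 129.083333/34.833333 = 3.705742
a = ȳ − b·x̄ = 23.383333 − 3.705742·4.833333 = 5.472249
Set a + b·x = 27.4: x = (27.4 − 5.472249) / 3.705742 = 5.917237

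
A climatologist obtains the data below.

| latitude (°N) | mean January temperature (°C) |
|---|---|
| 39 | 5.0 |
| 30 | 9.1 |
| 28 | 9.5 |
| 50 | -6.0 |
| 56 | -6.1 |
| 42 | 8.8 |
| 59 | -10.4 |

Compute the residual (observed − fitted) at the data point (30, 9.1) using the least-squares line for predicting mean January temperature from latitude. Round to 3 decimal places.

-1.151

n = 7, Σx = 304, Σy = 9.9, Σxy = -151.6, Σx² = 14086
Sxx = Σx² − (Σx)²/n = 14086 − 13202.285714 = 883.714286
Sxy = Σxy − (Σx)(Σy)/n = -151.6 − 429.942857 = -581.542857
b = Sxy/Sxx = -581.542857/883.714286 = -0.658067
a = ȳ − b·x̄ = 1.414286 − (-0.658067)·43.428571 = 29.993178
ŷ(30) = 29.993178 + (-0.658067)·30 = 10.251180
residual = y − ŷ = 9.1 − 10.251180 = -1.151180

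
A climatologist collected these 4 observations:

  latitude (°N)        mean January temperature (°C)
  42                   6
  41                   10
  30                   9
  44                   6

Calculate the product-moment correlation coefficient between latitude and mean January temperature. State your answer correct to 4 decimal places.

-0.5333

n = 4, Σx = 157, Σy = 31, Σxy = 1196, Σx² = 6281, Σy² = 253
Sxx = Σx² − (Σx)²/n = 6281 − 6162.25 = 118.75
Sxy = Σxy − (Σx)(Σy)/n = 1196 − 1216.75 = -20.75
Syy = Σy² − (Σy)²/n = 253 − 240.25 = 12.75
r = Sxy/√(Sxx·Syy) = -20.75/√(1514.0625) = -20.75/38.910956 = -0.533269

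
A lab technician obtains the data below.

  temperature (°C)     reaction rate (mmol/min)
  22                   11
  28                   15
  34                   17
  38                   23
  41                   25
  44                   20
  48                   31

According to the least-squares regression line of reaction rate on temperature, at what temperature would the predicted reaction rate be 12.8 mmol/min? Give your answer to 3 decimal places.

25.234

n = 7, Σx = 255, Σy = 142, Σxy = 5507, Σx² = 9789
Sxx = Σx² − (Σx)²/n = 9789 − 9289.285714 = 499.714286
Sxy = Σxy − (Σx)(Σy)/n = 5507 − 5172.857143 = 334.142857
b = Sxy/Sxx = 334.142857/499.714286 = 0.668668
a = ȳ − b·x̄ = 20.285714 − 0.668668·36.428571 = -4.072899
Set a + b·x = 12.8: x = (12.8 − (-4.072899)) / 0.668668 = 25.233604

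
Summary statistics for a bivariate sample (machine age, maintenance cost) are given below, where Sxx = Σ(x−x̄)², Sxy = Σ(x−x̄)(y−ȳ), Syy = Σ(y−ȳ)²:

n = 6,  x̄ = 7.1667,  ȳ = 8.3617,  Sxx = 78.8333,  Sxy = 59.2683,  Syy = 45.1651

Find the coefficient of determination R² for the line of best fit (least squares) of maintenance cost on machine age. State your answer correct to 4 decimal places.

R² = Sxy²/(Sxx·Syy) = (59.2683)²/(78.8333·45.1651) = 0.986580

0.9866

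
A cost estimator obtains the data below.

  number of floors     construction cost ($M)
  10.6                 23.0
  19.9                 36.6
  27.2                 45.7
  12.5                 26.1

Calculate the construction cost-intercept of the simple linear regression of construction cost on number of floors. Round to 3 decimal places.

8.898

n = 4, Σx = 70.2, Σy = 131.4, Σxy = 2541.43, Σx² = 1404.46
Sxx = Σx² − (Σx)²/n = 1404.46 − 1232.01 = 172.45
Sxy = Σxy − (Σx)(Σy)/n = 2541.43 − 2306.07 = 235.36
b = Sxy/Sxx = 235.36/172.45 = 1.364801
a = ȳ − b·x̄ = 32.85 − 1.364801·17.55 = 8.897736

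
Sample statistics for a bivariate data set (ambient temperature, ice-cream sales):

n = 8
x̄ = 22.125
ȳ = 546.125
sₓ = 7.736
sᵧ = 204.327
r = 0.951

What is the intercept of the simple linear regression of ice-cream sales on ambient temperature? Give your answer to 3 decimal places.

b = r · sᵧ/sₓ = 0.951 · 204.327/7.736 = 25.118275
a = ȳ − b·x̄ = 546.125 − 25.118275·22.125 = -9.616839

-9.617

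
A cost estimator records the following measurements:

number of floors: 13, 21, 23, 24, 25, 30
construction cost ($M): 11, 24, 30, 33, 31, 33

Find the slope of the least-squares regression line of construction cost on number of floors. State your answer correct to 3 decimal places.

1.411

n = 6, Σx = 136, Σy = 162, Σxy = 3894, Σx² = 3240
Sxx = Σx² − (Σx)²/n = 3240 − 3082.666667 = 157.333333
Sxy = Σxy − (Σx)(Σy)/n = 3894 − 3672 = 222
b = Sxy/Sxx = 222/157.333333 = 1.411017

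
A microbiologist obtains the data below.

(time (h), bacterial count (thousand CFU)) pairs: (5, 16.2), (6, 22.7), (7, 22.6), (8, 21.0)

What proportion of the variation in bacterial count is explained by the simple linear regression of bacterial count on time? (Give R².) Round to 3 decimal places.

n = 4, Σx = 26, Σy = 82.5, Σxy = 543.4, Σx² = 174, Σy² = 1729.49
Sxx = Σx² − (Σx)²/n = 174 − 169 = 5
Sxy = Σxy − (Σx)(Σy)/n = 543.4 − 536.25 = 7.15
Syy = Σy² − (Σy)²/n = 1729.49 − 1701.5625 = 27.9275
R² = Sxy²/(Sxx·Syy) = (7.15)²/(5·27.9275) = 0.366109

0.366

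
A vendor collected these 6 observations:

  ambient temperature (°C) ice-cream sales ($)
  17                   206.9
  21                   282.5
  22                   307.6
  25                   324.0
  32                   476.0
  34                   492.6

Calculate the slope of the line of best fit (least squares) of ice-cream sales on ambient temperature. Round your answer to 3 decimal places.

16.950

n = 6, Σx = 151, Σy = 2089.6, Σxy = 56297.4, Σx² = 4019
Sxx = Σx² − (Σx)²/n = 4019 − 3800.166667 = 218.833333
Sxy = Σxy − (Σx)(Σy)/n = 56297.4 − 52588.266667 = 3709.133333
b = Sxy/Sxx = 3709.133333/218.833333 = 16.949581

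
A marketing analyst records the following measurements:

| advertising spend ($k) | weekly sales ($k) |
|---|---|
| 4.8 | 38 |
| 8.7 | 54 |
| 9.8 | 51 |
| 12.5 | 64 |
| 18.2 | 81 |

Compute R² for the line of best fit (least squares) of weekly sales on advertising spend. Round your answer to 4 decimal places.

0.9782

n = 5, Σx = 54, Σy = 288, Σxy = 3426.2, Σx² = 682.26, Σy² = 17618
Sxx = Σx² − (Σx)²/n = 682.26 − 583.2 = 99.06
Sxy = Σxy − (Σx)(Σy)/n = 3426.2 − 3110.4 = 315.8
Syy = Σy² − (Σy)²/n = 17618 − 16588.8 = 1029.2
R² = Sxy²/(Sxx·Syy) = (315.8)²/(99.06·1029.2) = 0.978197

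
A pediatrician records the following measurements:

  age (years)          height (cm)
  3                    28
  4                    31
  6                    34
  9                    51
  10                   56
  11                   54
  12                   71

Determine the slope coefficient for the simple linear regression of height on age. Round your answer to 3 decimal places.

4.321

n = 7, Σx = 55, Σy = 325, Σxy = 2877, Σx² = 507
Sxx = Σx² − (Σx)²/n = 507 − 432.142857 = 74.857143
Sxy = Σxy − (Σx)(Σy)/n = 2877 − 2553.571429 = 323.428571
b = Sxy/Sxx = 323.428571/74.857143 = 4.320611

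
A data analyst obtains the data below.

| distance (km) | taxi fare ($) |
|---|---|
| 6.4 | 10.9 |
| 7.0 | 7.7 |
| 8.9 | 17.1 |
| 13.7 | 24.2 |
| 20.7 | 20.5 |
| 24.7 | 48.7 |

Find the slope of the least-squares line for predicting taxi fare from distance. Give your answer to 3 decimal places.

1.660

n = 6, Σx = 81.4, Σy = 129.1, Σxy = 2234.63, Σx² = 1395.44
Sxx = Σx² − (Σx)²/n = 1395.44 − 1104.326667 = 291.113333
Sxy = Σxy − (Σx)(Σy)/n = 2234.63 − 1751.456667 = 483.173333
b = Sxy/Sxx = 483.173333/291.113333 = 1.659743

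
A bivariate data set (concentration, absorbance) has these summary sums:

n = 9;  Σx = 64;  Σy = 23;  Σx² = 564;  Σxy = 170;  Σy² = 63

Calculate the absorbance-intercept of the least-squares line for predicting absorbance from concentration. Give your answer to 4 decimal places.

2.1347

Sxx = Σx² − (Σx)²/n = 564 − 455.111111 = 108.888889
Sxy = Σxy − (Σx)(Σy)/n = 170 − 163.555556 = 6.444444
b = Sxy/Sxx = 6.444444/108.888889 = 0.059184
a = ȳ − b·x̄ = 2.555556 − 0.059184·7.111111 = 2.134694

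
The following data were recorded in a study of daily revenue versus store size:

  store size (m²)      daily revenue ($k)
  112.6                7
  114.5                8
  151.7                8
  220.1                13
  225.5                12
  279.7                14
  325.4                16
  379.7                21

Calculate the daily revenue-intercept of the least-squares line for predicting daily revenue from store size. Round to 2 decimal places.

n = 8, Σx = 1809.2, Σy = 99, Σxy = 25581, Σx² = 476385.5
Sxx = Σx² − (Σx)²/n = 476385.5 − 409150.58 = 67234.92
Sxy = Σxy − (Σx)(Σy)/n = 25581 − 22388.85 = 3192.15
b = Sxy/Sxx = 3192.15/67234.92 = 0.047478
a = ȳ − b·x̄ = 12.375 − 0.047478·226.15 = 1.637950

1.64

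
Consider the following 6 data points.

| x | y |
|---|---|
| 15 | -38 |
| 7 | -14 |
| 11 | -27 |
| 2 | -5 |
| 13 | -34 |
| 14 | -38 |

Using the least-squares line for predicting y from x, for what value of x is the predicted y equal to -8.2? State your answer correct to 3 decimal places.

3.819

n = 6, Σx = 62, Σy = -156, Σxy = -1949, Σx² = 764
Sxx = Σx² − (Σx)²/n = 764 − 640.666667 = 123.333333
Sxy = Σxy − (Σx)(Σy)/n = -1949 − (-1612) = -337
b = Sxy/Sxx = -337/123.333333 = -2.732432
a = ȳ − b·x̄ = -26 − (-2.732432)·10.333333 = 2.235135
Set a + b·x = -8.2: x = (-8.2 − 2.235135) / (-2.732432) = 3.818991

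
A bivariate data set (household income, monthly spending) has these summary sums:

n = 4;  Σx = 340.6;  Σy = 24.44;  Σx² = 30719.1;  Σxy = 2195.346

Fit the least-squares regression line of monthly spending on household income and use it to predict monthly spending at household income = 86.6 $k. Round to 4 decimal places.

Sxx = Σx² − (Σx)²/n = 30719.1 − 29002.09 = 1717.01
Sxy = Σxy − (Σx)(Σy)/n = 2195.346 − 2081.066 = 114.28
b = Sxy/Sxx = 114.28/1717.01 = 0.066558
a = ȳ − b·x̄ = 6.11 − 0.066558·85.15 = 0.442624
ŷ(86.6) = a + b·86.6 = 0.442624 + 0.066558·86.6 = 6.206508

6.2065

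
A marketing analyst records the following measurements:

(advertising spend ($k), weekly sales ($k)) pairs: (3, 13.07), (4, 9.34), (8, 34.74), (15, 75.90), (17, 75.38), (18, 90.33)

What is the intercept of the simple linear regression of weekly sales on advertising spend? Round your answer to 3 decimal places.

n = 6, Σx = 65, Σy = 298.76, Σxy = 4400.39, Σx² = 927
Sxx = Σx² − (Σx)²/n = 927 − 704.166667 = 222.833333
Sxy = Σxy − (Σx)(Σy)/n = 4400.39 − 3236.566667 = 1163.823333
b = Sxy/Sxx = 1163.823333/222.833333 = 5.222842
a = ȳ − b·x̄ = 49.793333 − 5.222842·10.833333 = -6.787457

-6.787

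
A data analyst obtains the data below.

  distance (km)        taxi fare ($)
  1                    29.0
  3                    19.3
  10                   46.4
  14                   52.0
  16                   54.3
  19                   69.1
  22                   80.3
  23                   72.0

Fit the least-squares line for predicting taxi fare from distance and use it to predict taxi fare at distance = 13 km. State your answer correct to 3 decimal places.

n = 8, Σx = 108, Σy = 422.4, Σxy = 6883.2, Σx² = 1936
Sxx = Σx² − (Σx)²/n = 1936 − 1458 = 478
Sxy = Σxy − (Σx)(Σy)/n = 6883.2 − 5702.4 = 1180.8
b = Sxy/Sxx = 1180.8/478 = 2.470293
a = ȳ − b·x̄ = 52.8 − 2.470293·13.5 = 19.451046
ŷ(13) = a + b·13 = 19.451046 + 2.470293·13 = 51.564854

51.565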